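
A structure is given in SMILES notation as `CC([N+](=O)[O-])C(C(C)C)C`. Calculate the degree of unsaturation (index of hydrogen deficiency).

Atom tally by fragment:
  CH3 → C:1 H:3
  CH(NO2) → C:1 H:1 N:1 O:2
  CH(CH(CH3)2) → C:4 H:8
  CH3 → C:1 H:3
Element totals:
  C: 7
  H: 15
  N: 1
  O: 2
Molecular formula: C7H15NO2.
DoU = (2C + 2 + N − H − X) / 2 = (2·7 + 2 + 1 − 15 − 0) / 2 = 1.

1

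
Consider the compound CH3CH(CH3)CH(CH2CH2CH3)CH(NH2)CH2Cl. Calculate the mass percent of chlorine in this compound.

Element totals:
  C: 9
  H: 20
  Cl: 1
  N: 1
Molecular formula: C9H20ClN.
Molar mass = 177.716 g/mol.
Mass from Cl: 1 × 35.45 = 35.450 g/mol.
%Cl = 35.450 / 177.716 × 100 = 19.95%.

19.95%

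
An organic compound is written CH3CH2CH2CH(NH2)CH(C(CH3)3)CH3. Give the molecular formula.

Atom tally by fragment:
  CH3 → C:1 H:3
  CH2 → C:1 H:2
  CH2 → C:1 H:2
  CH(NH2) → C:1 H:3 N:1
  CH(C(CH3)3) → C:5 H:10
  CH3 → C:1 H:3
Element totals:
  C: 10
  H: 23
  N: 1

C10H23N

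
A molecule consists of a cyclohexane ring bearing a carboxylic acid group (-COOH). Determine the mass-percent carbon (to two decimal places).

65.60%

Atom tally by fragment:
  cyclohexane ring core → C:6 H:12
  (− 1 ring H displaced by substituents)
  + COOH → C:1 H:1 O:2
Element totals:
  C: 7
  H: 12
  O: 2
Molecular formula: C7H12O2.
Molar mass = 128.171 g/mol.
Mass from C: 7 × 12.011 = 84.077 g/mol.
%C = 84.077 / 128.171 × 100 = 65.60%.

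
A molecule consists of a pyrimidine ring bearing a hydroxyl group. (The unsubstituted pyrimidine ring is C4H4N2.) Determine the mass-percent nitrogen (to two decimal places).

Atom tally by fragment:
  pyrimidine ring core → C:4 H:4 N:2
  (− 1 ring H displaced by substituents)
  + OH → O:1 H:1
Element totals:
  C: 4
  H: 4
  N: 2
  O: 1
Molecular formula: C4H4N2O.
Molar mass = 96.089 g/mol.
Mass from N: 2 × 14.007 = 28.014 g/mol.
%N = 28.014 / 96.089 × 100 = 29.15%.

29.15%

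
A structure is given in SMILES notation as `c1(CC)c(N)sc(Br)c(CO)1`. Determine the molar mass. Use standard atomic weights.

236.13 g/mol

Atom tally by fragment:
  thiophene ring core → C:4 H:4 S:1
  (− 4 ring H displaced by substituents)
  + C2H5 → C:2 H:5
  + NH2 → N:1 H:2
  + Br → Br:1
  + CH2OH → C:1 H:3 O:1
Element totals:
  C: 7
  H: 10
  Br: 1
  N: 1
  O: 1
  S: 1
Molecular formula: C7H10BrNOS.
  M = 7(12.011) + 10(1.008) + 79.904 + 14.007 + 15.999 + 32.06
    = 84.077 + 10.080 + 79.904 + 14.007 + 15.999 + 32.060 = 236.127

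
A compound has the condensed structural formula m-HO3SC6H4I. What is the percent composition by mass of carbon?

Atom tally by fragment:
  benzene ring core → C:6 H:6
  (− 2 ring H displaced by substituents)
  + SO3H → S:1 O:3 H:1
  + I → I:1
Element totals:
  C: 6
  H: 5
  I: 1
  O: 3
  S: 1
Molecular formula: C6H5IO3S.
Molar mass = 284.067 g/mol.
Mass from C: 6 × 12.011 = 72.066 g/mol.
%C = 72.066 / 284.067 × 100 = 25.37%.

25.37%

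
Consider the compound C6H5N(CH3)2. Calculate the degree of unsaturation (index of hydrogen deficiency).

Element totals:
  C: 8
  H: 11
  N: 1
Molecular formula: C8H11N.
DoU = (2C + 2 + N − H − X) / 2 = (2·8 + 2 + 1 − 11 − 0) / 2 = 4.

4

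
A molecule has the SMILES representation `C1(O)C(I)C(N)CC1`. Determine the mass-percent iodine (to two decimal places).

Atom tally by fragment:
  cyclopentane ring core → C:5 H:10
  (− 3 ring H displaced by substituents)
  + OH → O:1 H:1
  + I → I:1
  + NH2 → N:1 H:2
Element totals:
  C: 5
  H: 10
  I: 1
  N: 1
  O: 1
Molecular formula: C5H10INO.
Molar mass = 227.045 g/mol.
Mass from I: 1 × 126.904 = 126.904 g/mol.
%I = 126.904 / 227.045 × 100 = 55.89%.

55.89%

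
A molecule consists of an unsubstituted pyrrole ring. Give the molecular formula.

Atom tally by fragment:
  pyrrole ring core → C:4 H:5 N:1
Element totals:
  C: 4
  H: 5
  N: 1

C4H5N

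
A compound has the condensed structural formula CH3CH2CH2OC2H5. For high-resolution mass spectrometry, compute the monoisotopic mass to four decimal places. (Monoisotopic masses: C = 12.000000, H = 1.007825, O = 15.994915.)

Atom tally by fragment:
  CH3 → C:1 H:3
  CH2 → C:1 H:2
  CH2OC2H5 → C:3 H:7 O:1
Element totals:
  C: 5
  H: 12
  O: 1
Molecular formula: C5H12O.
  M = 5(12.0) + 12(1.007825) + 15.994915
    = 60.000000 + 12.093900 + 15.994915 = 88.088815

88.0888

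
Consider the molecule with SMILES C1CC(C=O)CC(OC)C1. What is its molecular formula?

Atom tally by fragment:
  cyclohexane ring core → C:6 H:12
  (− 2 ring H displaced by substituents)
  + CHO → C:1 H:1 O:1
  + OCH3 → C:1 H:3 O:1
Element totals:
  C: 8
  H: 14
  O: 2

C8H14O2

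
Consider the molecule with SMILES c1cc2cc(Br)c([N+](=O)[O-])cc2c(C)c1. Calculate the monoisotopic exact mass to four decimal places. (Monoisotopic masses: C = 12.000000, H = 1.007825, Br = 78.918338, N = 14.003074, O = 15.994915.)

264.9738

Atom tally by fragment:
  naphthalene ring system core → C:10 H:8
  (− 3 ring H displaced by substituents)
  + Br → Br:1
  + NO2 → N:1 O:2
  + CH3 → C:1 H:3
Element totals:
  C: 11
  H: 8
  Br: 1
  N: 1
  O: 2
Molecular formula: C11H8BrNO2.
  M = 11(12.0) + 8(1.007825) + 78.918338 + 14.003074 + 2(15.994915)
    = 132.000000 + 8.062600 + 78.918338 + 14.003074 + 31.989830 = 264.973842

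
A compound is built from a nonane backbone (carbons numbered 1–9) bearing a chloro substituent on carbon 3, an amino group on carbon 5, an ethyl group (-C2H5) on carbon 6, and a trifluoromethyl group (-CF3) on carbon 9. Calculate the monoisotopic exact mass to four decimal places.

Atom tally by fragment:
  CH3 → C:1 H:3
  CH2 → C:1 H:2
  CH(Cl) → C:1 H:1 Cl:1
  CH2 → C:1 H:2
  CH(NH2) → C:1 H:3 N:1
  CH(C2H5) → C:3 H:6
  CH2 → C:1 H:2
  CH2 → C:1 H:2
  CH2CF3 → C:2 H:2 F:3
Element totals:
  C: 12
  H: 23
  Cl: 1
  F: 3
  N: 1
Molecular formula: C12H23ClF3N.
  M = 12(12.0) + 23(1.007825) + 34.968853 + 3(18.998403) + 14.003074
    = 144.000000 + 23.179975 + 34.968853 + 56.995209 + 14.003074 = 273.147111

273.1471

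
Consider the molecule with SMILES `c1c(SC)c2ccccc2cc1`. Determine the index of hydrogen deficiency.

7

Atom tally by fragment:
  naphthalene ring system core → C:10 H:8
  (− 1 ring H displaced by substituents)
  + SCH3 → C:1 H:3 S:1
Element totals:
  C: 11
  H: 10
  S: 1
Molecular formula: C11H10S.
DoU = (2C + 2 + N − H − X) / 2 = (2·11 + 2 + 0 − 10 − 0) / 2 = 7.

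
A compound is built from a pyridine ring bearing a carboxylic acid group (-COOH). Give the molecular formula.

C6H5NO2

Atom tally by fragment:
  pyridine ring core → C:5 H:5 N:1
  (− 1 ring H displaced by substituents)
  + COOH → C:1 H:1 O:2
Element totals:
  C: 6
  H: 5
  N: 1
  O: 2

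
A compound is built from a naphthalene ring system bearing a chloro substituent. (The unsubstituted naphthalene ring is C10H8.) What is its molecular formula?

Atom tally by fragment:
  naphthalene ring system core → C:10 H:8
  (− 1 ring H displaced by substituents)
  + Cl → Cl:1
Element totals:
  C: 10
  H: 7
  Cl: 1

C10H7Cl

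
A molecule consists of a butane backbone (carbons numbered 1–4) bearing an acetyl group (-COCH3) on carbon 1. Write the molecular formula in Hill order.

Atom tally by fragment:
  CH3COCH2 → C:3 H:5 O:1
  CH2 → C:1 H:2
  CH2 → C:1 H:2
  CH3 → C:1 H:3
Element totals:
  C: 6
  H: 12
  O: 1

C6H12O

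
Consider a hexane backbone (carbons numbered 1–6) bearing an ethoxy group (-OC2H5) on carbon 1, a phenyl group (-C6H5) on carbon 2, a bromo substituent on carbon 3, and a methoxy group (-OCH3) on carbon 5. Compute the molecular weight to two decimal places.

315.25 g/mol

Atom tally by fragment:
  C2H5OCH2 → C:3 H:7 O:1
  CH(C6H5) → C:7 H:6
  CH(Br) → C:1 H:1 Br:1
  CH2 → C:1 H:2
  CH(OCH3) → C:2 H:4 O:1
  CH3 → C:1 H:3
Element totals:
  C: 15
  H: 23
  Br: 1
  O: 2
Molecular formula: C15H23BrO2.
  M = 15(12.011) + 23(1.008) + 79.904 + 2(15.999)
    = 180.165 + 23.184 + 79.904 + 31.998 = 315.251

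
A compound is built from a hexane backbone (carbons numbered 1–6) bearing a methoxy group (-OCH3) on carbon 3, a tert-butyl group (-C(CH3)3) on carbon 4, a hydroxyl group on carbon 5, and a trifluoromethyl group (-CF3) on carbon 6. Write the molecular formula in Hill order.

C12H23F3O2

Atom tally by fragment:
  CH3 → C:1 H:3
  CH2 → C:1 H:2
  CH(OCH3) → C:2 H:4 O:1
  CH(C(CH3)3) → C:5 H:10
  CH(OH) → C:1 H:2 O:1
  CH2CF3 → C:2 H:2 F:3
Element totals:
  C: 12
  H: 23
  F: 3
  O: 2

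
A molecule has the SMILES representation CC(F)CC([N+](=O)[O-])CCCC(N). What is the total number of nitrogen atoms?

Atom tally by fragment:
  CH3 → C:1 H:3
  CH(F) → C:1 H:1 F:1
  CH2 → C:1 H:2
  CH(NO2) → C:1 H:1 N:1 O:2
  CH2 → C:1 H:2
  CH2 → C:1 H:2
  CH2 → C:1 H:2
  CH2NH2 → C:1 H:4 N:1
Element totals:
  C: 8
  H: 17
  F: 1
  N: 2
  O: 2

2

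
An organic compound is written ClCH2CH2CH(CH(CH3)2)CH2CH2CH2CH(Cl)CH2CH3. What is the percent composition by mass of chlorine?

29.64%

Atom tally by fragment:
  ClCH2 → C:1 H:2 Cl:1
  CH2 → C:1 H:2
  CH(CH(CH3)2) → C:4 H:8
  CH2 → C:1 H:2
  CH2 → C:1 H:2
  CH2 → C:1 H:2
  CH(Cl) → C:1 H:1 Cl:1
  CH2 → C:1 H:2
  CH3 → C:1 H:3
Element totals:
  C: 12
  H: 24
  Cl: 2
Molecular formula: C12H24Cl2.
Molar mass = 239.224 g/mol.
Mass from Cl: 2 × 35.45 = 70.900 g/mol.
%Cl = 70.900 / 239.224 × 100 = 29.64%.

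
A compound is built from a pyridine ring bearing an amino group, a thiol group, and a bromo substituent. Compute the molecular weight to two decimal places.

Atom tally by fragment:
  pyridine ring core → C:5 H:5 N:1
  (− 3 ring H displaced by substituents)
  + NH2 → N:1 H:2
  + SH → S:1 H:1
  + Br → Br:1
Element totals:
  C: 5
  H: 5
  Br: 1
  N: 2
  S: 1
Molecular formula: C5H5BrN2S.
  M = 5(12.011) + 5(1.008) + 79.904 + 2(14.007) + 32.06
    = 60.055 + 5.040 + 79.904 + 28.014 + 32.060 = 205.073

205.07 g/mol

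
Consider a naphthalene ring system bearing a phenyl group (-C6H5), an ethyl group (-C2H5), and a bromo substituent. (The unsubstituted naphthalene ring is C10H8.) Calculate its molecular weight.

311.22 g/mol

Atom tally by fragment:
  naphthalene ring system core → C:10 H:8
  (− 3 ring H displaced by substituents)
  + C6H5 → C:6 H:5
  + C2H5 → C:2 H:5
  + Br → Br:1
Element totals:
  C: 18
  H: 15
  Br: 1
Molecular formula: C18H15Br.
  M = 18(12.011) + 15(1.008) + 79.904
    = 216.198 + 15.120 + 79.904 = 311.222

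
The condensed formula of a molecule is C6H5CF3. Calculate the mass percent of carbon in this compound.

57.54%

Atom tally by fragment:
  benzene ring core → C:6 H:6
  (− 1 ring H displaced by substituents)
  + CF3 → C:1 F:3
Element totals:
  C: 7
  H: 5
  F: 3
Molecular formula: C7H5F3.
Molar mass = 146.111 g/mol.
Mass from C: 7 × 12.011 = 84.077 g/mol.
%C = 84.077 / 146.111 × 100 = 57.54%.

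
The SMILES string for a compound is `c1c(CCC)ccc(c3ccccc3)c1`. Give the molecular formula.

C15H16

Atom tally by fragment:
  benzene ring core → C:6 H:6
  (− 2 ring H displaced by substituents)
  + CH2CH2CH3 → C:3 H:7
  + C6H5 → C:6 H:5
Element totals:
  C: 15
  H: 16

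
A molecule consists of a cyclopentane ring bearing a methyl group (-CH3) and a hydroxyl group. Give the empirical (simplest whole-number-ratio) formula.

Atom tally by fragment:
  cyclopentane ring core → C:5 H:10
  (− 2 ring H displaced by substituents)
  + CH3 → C:1 H:3
  + OH → O:1 H:1
Element totals:
  C: 6
  H: 12
  O: 1
Molecular formula: C6H12O.
gcd of subscripts (6, 12, 1) = 1, so the empirical formula equals the molecular formula.

C6H12O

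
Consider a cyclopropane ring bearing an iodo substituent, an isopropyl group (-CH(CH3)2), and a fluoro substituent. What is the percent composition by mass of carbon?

31.60%

Atom tally by fragment:
  cyclopropane ring core → C:3 H:6
  (− 3 ring H displaced by substituents)
  + I → I:1
  + CH(CH3)2 → C:3 H:7
  + F → F:1
Element totals:
  C: 6
  H: 10
  F: 1
  I: 1
Molecular formula: C6H10FI.
Molar mass = 228.048 g/mol.
Mass from C: 6 × 12.011 = 72.066 g/mol.
%C = 72.066 / 228.048 × 100 = 31.60%.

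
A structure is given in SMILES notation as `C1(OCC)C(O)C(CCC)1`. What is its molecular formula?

Atom tally by fragment:
  cyclopropane ring core → C:3 H:6
  (− 3 ring H displaced by substituents)
  + OC2H5 → C:2 H:5 O:1
  + OH → O:1 H:1
  + CH2CH2CH3 → C:3 H:7
Element totals:
  C: 8
  H: 16
  O: 2

C8H16O2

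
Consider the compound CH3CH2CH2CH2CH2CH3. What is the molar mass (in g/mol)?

Element totals:
  C: 6
  H: 14
Molecular formula: C6H14.
  M = 6(12.011) + 14(1.008)
    = 72.066 + 14.112 = 86.178

86.18 g/mol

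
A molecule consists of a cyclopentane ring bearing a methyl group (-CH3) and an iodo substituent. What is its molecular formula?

Atom tally by fragment:
  cyclopentane ring core → C:5 H:10
  (− 2 ring H displaced by substituents)
  + CH3 → C:1 H:3
  + I → I:1
Element totals:
  C: 6
  H: 11
  I: 1

C6H11I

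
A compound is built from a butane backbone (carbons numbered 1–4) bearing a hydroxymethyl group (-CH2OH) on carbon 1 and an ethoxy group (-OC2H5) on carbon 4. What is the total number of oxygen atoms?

2

Atom tally by fragment:
  HOCH2CH2 → C:2 H:5 O:1
  CH2 → C:1 H:2
  CH2 → C:1 H:2
  CH2OC2H5 → C:3 H:7 O:1
Element totals:
  C: 7
  H: 16
  O: 2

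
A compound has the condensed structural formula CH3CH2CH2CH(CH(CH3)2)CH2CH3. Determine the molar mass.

Atom tally by fragment:
  CH3 → C:1 H:3
  CH2 → C:1 H:2
  CH2 → C:1 H:2
  CH(CH(CH3)2) → C:4 H:8
  CH2 → C:1 H:2
  CH3 → C:1 H:3
Element totals:
  C: 9
  H: 20
Molecular formula: C9H20.
  M = 9(12.011) + 20(1.008)
    = 108.099 + 20.160 = 128.259

128.26 g/mol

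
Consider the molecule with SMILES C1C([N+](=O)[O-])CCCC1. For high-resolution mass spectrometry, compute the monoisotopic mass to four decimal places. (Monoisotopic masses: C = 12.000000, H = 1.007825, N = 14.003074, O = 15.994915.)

Atom tally by fragment:
  cyclohexane ring core → C:6 H:12
  (− 1 ring H displaced by substituents)
  + NO2 → N:1 O:2
Element totals:
  C: 6
  H: 11
  N: 1
  O: 2
Molecular formula: C6H11NO2.
  M = 6(12.0) + 11(1.007825) + 14.003074 + 2(15.994915)
    = 72.000000 + 11.086075 + 14.003074 + 31.989830 = 129.078979

129.0790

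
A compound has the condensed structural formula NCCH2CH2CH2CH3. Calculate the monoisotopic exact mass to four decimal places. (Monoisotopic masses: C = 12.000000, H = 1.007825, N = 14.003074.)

Element totals:
  C: 5
  H: 9
  N: 1
Molecular formula: C5H9N.
  M = 5(12.0) + 9(1.007825) + 14.003074
    = 60.000000 + 9.070425 + 14.003074 = 83.073499

83.0735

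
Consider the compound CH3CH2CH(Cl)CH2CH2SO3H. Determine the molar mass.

186.65 g/mol

Element totals:
  C: 5
  H: 11
  Cl: 1
  O: 3
  S: 1
Molecular formula: C5H11ClO3S.
  M = 5(12.011) + 11(1.008) + 35.45 + 3(15.999) + 32.06
    = 60.055 + 11.088 + 35.450 + 47.997 + 32.060 = 186.650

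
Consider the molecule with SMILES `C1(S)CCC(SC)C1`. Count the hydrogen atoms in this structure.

Atom tally by fragment:
  cyclopentane ring core → C:5 H:10
  (− 2 ring H displaced by substituents)
  + SH → S:1 H:1
  + SCH3 → C:1 H:3 S:1
Element totals:
  C: 6
  H: 12
  S: 2

12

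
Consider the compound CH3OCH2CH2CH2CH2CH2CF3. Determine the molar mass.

Element totals:
  C: 7
  H: 13
  F: 3
  O: 1
Molecular formula: C7H13F3O.
  M = 7(12.011) + 13(1.008) + 3(18.998) + 15.999
    = 84.077 + 13.104 + 56.994 + 15.999 = 170.174

170.17 g/mol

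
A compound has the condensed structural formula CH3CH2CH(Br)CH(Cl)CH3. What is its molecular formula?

C5H10BrCl

Atom tally by fragment:
  CH3 → C:1 H:3
  CH2 → C:1 H:2
  CH(Br) → C:1 H:1 Br:1
  CH(Cl) → C:1 H:1 Cl:1
  CH3 → C:1 H:3
Element totals:
  C: 5
  H: 10
  Br: 1
  Cl: 1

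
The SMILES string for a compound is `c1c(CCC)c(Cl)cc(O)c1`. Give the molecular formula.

Atom tally by fragment:
  benzene ring core → C:6 H:6
  (− 3 ring H displaced by substituents)
  + CH2CH2CH3 → C:3 H:7
  + Cl → Cl:1
  + OH → O:1 H:1
Element totals:
  C: 9
  H: 11
  Cl: 1
  O: 1

C9H11ClO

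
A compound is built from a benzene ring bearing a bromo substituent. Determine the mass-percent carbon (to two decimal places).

Atom tally by fragment:
  benzene ring core → C:6 H:6
  (− 1 ring H displaced by substituents)
  + Br → Br:1
Element totals:
  C: 6
  H: 5
  Br: 1
Molecular formula: C6H5Br.
Molar mass = 157.010 g/mol.
Mass from C: 6 × 12.011 = 72.066 g/mol.
%C = 72.066 / 157.010 × 100 = 45.90%.

45.90%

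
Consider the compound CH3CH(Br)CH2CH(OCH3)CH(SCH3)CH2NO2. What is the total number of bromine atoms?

1

Element totals:
  C: 8
  H: 16
  Br: 1
  N: 1
  O: 3
  S: 1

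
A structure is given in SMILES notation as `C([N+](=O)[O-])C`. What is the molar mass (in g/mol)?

Atom tally by fragment:
  O2NCH2 → C:1 H:2 N:1 O:2
  CH3 → C:1 H:3
Element totals:
  C: 2
  H: 5
  N: 1
  O: 2
Molecular formula: C2H5NO2.
  M = 2(12.011) + 5(1.008) + 14.007 + 2(15.999)
    = 24.022 + 5.040 + 14.007 + 31.998 = 75.067

75.07 g/mol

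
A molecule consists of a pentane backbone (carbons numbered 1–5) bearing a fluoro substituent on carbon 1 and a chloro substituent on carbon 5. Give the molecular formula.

Atom tally by fragment:
  FCH2 → C:1 H:2 F:1
  CH2 → C:1 H:2
  CH2 → C:1 H:2
  CH2 → C:1 H:2
  CH2Cl → C:1 H:2 Cl:1
Element totals:
  C: 5
  H: 10
  Cl: 1
  F: 1

C5H10ClF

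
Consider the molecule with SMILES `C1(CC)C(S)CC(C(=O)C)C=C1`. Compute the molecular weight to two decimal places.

Atom tally by fragment:
  cyclohexene ring core → C:6 H:10
  (− 3 ring H displaced by substituents)
  + C2H5 → C:2 H:5
  + SH → S:1 H:1
  + COCH3 → C:2 H:3 O:1
Element totals:
  C: 10
  H: 16
  O: 1
  S: 1
Molecular formula: C10H16OS.
  M = 10(12.011) + 16(1.008) + 15.999 + 32.06
    = 120.110 + 16.128 + 15.999 + 32.060 = 184.297

184.30 g/mol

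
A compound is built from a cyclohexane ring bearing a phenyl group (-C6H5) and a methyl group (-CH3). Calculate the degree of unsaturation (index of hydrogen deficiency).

5

Atom tally by fragment:
  cyclohexane ring core → C:6 H:12
  (− 2 ring H displaced by substituents)
  + C6H5 → C:6 H:5
  + CH3 → C:1 H:3
Element totals:
  C: 13
  H: 18
Molecular formula: C13H18.
DoU = (2C + 2 + N − H − X) / 2 = (2·13 + 2 + 0 − 18 − 0) / 2 = 5.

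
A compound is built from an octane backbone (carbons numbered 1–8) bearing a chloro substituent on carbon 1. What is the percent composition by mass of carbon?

64.63%

Atom tally by fragment:
  ClCH2 → C:1 H:2 Cl:1
  CH2 → C:1 H:2
  CH2 → C:1 H:2
  CH2 → C:1 H:2
  CH2 → C:1 H:2
  CH2 → C:1 H:2
  CH2 → C:1 H:2
  CH3 → C:1 H:3
Element totals:
  C: 8
  H: 17
  Cl: 1
Molecular formula: C8H17Cl.
Molar mass = 148.674 g/mol.
Mass from C: 8 × 12.011 = 96.088 g/mol.
%C = 96.088 / 148.674 × 100 = 64.63%.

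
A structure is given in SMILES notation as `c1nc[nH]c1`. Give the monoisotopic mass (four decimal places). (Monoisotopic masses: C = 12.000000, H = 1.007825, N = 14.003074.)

68.0374

Atom tally by fragment:
  imidazole ring core → C:3 H:4 N:2
Element totals:
  C: 3
  H: 4
  N: 2
Molecular formula: C3H4N2.
  M = 3(12.0) + 4(1.007825) + 2(14.003074)
    = 36.000000 + 4.031300 + 28.006148 = 68.037448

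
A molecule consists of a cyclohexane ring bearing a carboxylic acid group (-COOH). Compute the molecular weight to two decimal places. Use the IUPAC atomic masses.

Atom tally by fragment:
  cyclohexane ring core → C:6 H:12
  (− 1 ring H displaced by substituents)
  + COOH → C:1 H:1 O:2
Element totals:
  C: 7
  H: 12
  O: 2
Molecular formula: C7H12O2.
  M = 7(12.011) + 12(1.008) + 2(15.999)
    = 84.077 + 12.096 + 31.998 = 128.171

128.17 g/mol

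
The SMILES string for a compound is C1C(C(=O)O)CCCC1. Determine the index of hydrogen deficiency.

Atom tally by fragment:
  cyclohexane ring core → C:6 H:12
  (− 1 ring H displaced by substituents)
  + COOH → C:1 H:1 O:2
Element totals:
  C: 7
  H: 12
  O: 2
Molecular formula: C7H12O2.
DoU = (2C + 2 + N − H − X) / 2 = (2·7 + 2 + 0 − 12 − 0) / 2 = 2.

2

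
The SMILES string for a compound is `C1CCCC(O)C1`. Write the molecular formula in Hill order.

Atom tally by fragment:
  cyclohexane ring core → C:6 H:12
  (− 1 ring H displaced by substituents)
  + OH → O:1 H:1
Element totals:
  C: 6
  H: 12
  O: 1

C6H12O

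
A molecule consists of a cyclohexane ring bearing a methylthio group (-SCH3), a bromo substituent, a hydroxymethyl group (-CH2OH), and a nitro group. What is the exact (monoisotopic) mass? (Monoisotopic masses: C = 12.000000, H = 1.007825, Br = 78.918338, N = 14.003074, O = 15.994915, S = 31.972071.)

282.9878

Atom tally by fragment:
  cyclohexane ring core → C:6 H:12
  (− 4 ring H displaced by substituents)
  + SCH3 → C:1 H:3 S:1
  + Br → Br:1
  + CH2OH → C:1 H:3 O:1
  + NO2 → N:1 O:2
Element totals:
  C: 8
  H: 14
  Br: 1
  N: 1
  O: 3
  S: 1
Molecular formula: C8H14BrNO3S.
  M = 8(12.0) + 14(1.007825) + 78.918338 + 14.003074 + 3(15.994915) + 31.972071
    = 96.000000 + 14.109550 + 78.918338 + 14.003074 + 47.984745 + 31.972071 = 282.987778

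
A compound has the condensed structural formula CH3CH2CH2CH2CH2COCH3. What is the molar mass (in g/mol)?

114.19 g/mol

Atom tally by fragment:
  CH3 → C:1 H:3
  CH2 → C:1 H:2
  CH2 → C:1 H:2
  CH2 → C:1 H:2
  CH2COCH3 → C:3 H:5 O:1
Element totals:
  C: 7
  H: 14
  O: 1
Molecular formula: C7H14O.
  M = 7(12.011) + 14(1.008) + 15.999
    = 84.077 + 14.112 + 15.999 = 114.188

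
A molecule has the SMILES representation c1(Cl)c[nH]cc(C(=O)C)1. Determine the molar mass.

Atom tally by fragment:
  pyrrole ring core → C:4 H:5 N:1
  (− 2 ring H displaced by substituents)
  + Cl → Cl:1
  + COCH3 → C:2 H:3 O:1
Element totals:
  C: 6
  H: 6
  Cl: 1
  N: 1
  O: 1
Molecular formula: C6H6ClNO.
  M = 6(12.011) + 6(1.008) + 35.45 + 14.007 + 15.999
    = 72.066 + 6.048 + 35.450 + 14.007 + 15.999 = 143.570

143.57 g/mol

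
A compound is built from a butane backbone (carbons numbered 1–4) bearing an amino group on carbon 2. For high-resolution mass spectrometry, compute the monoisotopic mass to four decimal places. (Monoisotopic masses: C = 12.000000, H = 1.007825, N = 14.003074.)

73.0891

Atom tally by fragment:
  CH3 → C:1 H:3
  CH(NH2) → C:1 H:3 N:1
  CH2 → C:1 H:2
  CH3 → C:1 H:3
Element totals:
  C: 4
  H: 11
  N: 1
Molecular formula: C4H11N.
  M = 4(12.0) + 11(1.007825) + 14.003074
    = 48.000000 + 11.086075 + 14.003074 = 73.089149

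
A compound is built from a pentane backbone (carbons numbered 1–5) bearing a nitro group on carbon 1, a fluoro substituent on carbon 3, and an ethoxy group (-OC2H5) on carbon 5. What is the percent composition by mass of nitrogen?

Atom tally by fragment:
  O2NCH2 → C:1 H:2 N:1 O:2
  CH2 → C:1 H:2
  CH(F) → C:1 H:1 F:1
  CH2 → C:1 H:2
  CH2OC2H5 → C:3 H:7 O:1
Element totals:
  C: 7
  H: 14
  F: 1
  N: 1
  O: 3
Molecular formula: C7H14FNO3.
Molar mass = 179.191 g/mol.
Mass from N: 1 × 14.007 = 14.007 g/mol.
%N = 14.007 / 179.191 × 100 = 7.82%.

7.82%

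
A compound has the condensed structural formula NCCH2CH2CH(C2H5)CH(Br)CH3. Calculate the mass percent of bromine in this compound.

Atom tally by fragment:
  NCCH2 → C:2 H:2 N:1
  CH2 → C:1 H:2
  CH(C2H5) → C:3 H:6
  CH(Br) → C:1 H:1 Br:1
  CH3 → C:1 H:3
Element totals:
  C: 8
  H: 14
  Br: 1
  N: 1
Molecular formula: C8H14BrN.
Molar mass = 204.111 g/mol.
Mass from Br: 1 × 79.904 = 79.904 g/mol.
%Br = 79.904 / 204.111 × 100 = 39.15%.

39.15%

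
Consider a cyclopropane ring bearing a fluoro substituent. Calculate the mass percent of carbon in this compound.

Atom tally by fragment:
  cyclopropane ring core → C:3 H:6
  (− 1 ring H displaced by substituents)
  + F → F:1
Element totals:
  C: 3
  H: 5
  F: 1
Molecular formula: C3H5F.
Molar mass = 60.071 g/mol.
Mass from C: 3 × 12.011 = 36.033 g/mol.
%C = 36.033 / 60.071 × 100 = 59.98%.

59.98%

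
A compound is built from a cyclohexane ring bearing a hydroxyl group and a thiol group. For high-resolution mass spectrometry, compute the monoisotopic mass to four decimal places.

132.0609

Atom tally by fragment:
  cyclohexane ring core → C:6 H:12
  (− 2 ring H displaced by substituents)
  + OH → O:1 H:1
  + SH → S:1 H:1
Element totals:
  C: 6
  H: 12
  O: 1
  S: 1
Molecular formula: C6H12OS.
  M = 6(12.0) + 12(1.007825) + 15.994915 + 31.972071
    = 72.000000 + 12.093900 + 15.994915 + 31.972071 = 132.060886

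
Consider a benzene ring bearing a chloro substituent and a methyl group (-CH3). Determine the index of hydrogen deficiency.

4

Atom tally by fragment:
  benzene ring core → C:6 H:6
  (− 2 ring H displaced by substituents)
  + Cl → Cl:1
  + CH3 → C:1 H:3
Element totals:
  C: 7
  H: 7
  Cl: 1
Molecular formula: C7H7Cl.
DoU = (2C + 2 + N − H − X) / 2 = (2·7 + 2 + 0 − 7 − 1) / 2 = 4.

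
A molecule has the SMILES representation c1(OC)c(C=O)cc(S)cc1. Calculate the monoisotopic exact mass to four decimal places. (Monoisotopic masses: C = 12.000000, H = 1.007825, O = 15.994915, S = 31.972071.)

Atom tally by fragment:
  benzene ring core → C:6 H:6
  (− 3 ring H displaced by substituents)
  + OCH3 → C:1 H:3 O:1
  + CHO → C:1 H:1 O:1
  + SH → S:1 H:1
Element totals:
  C: 8
  H: 8
  O: 2
  S: 1
Molecular formula: C8H8O2S.
  M = 8(12.0) + 8(1.007825) + 2(15.994915) + 31.972071
    = 96.000000 + 8.062600 + 31.989830 + 31.972071 = 168.024501

168.0245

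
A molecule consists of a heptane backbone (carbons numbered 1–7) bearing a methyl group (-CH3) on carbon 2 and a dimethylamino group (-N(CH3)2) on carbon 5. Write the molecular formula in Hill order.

C10H23N

Atom tally by fragment:
  CH3 → C:1 H:3
  CH(CH3) → C:2 H:4
  CH2 → C:1 H:2
  CH2 → C:1 H:2
  CH(N(CH3)2) → C:3 H:7 N:1
  CH2 → C:1 H:2
  CH3 → C:1 H:3
Element totals:
  C: 10
  H: 23
  N: 1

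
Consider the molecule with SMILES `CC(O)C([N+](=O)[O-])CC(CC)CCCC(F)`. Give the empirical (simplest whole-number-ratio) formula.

C11H22FNO3

Atom tally by fragment:
  CH3 → C:1 H:3
  CH(OH) → C:1 H:2 O:1
  CH(NO2) → C:1 H:1 N:1 O:2
  CH2 → C:1 H:2
  CH(C2H5) → C:3 H:6
  CH2 → C:1 H:2
  CH2 → C:1 H:2
  CH2 → C:1 H:2
  CH2F → C:1 H:2 F:1
Element totals:
  C: 11
  H: 22
  F: 1
  N: 1
  O: 3
Molecular formula: C11H22FNO3.
gcd of subscripts (11, 1, 22, 1, 3) = 1, so the empirical formula equals the molecular formula.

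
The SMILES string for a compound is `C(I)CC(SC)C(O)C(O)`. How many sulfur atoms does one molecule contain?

1

Atom tally by fragment:
  ICH2 → C:1 H:2 I:1
  CH2 → C:1 H:2
  CH(SCH3) → C:2 H:4 S:1
  CH(OH) → C:1 H:2 O:1
  CH2OH → C:1 H:3 O:1
Element totals:
  C: 6
  H: 13
  I: 1
  O: 2
  S: 1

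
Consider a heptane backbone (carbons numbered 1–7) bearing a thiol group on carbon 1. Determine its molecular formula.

Atom tally by fragment:
  HSCH2 → C:1 H:3 S:1
  CH2 → C:1 H:2
  CH2 → C:1 H:2
  CH2 → C:1 H:2
  CH2 → C:1 H:2
  CH2 → C:1 H:2
  CH3 → C:1 H:3
Element totals:
  C: 7
  H: 16
  S: 1

C7H16S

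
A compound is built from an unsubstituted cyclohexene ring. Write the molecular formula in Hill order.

Atom tally by fragment:
  cyclohexene ring core → C:6 H:10
Element totals:
  C: 6
  H: 10

C6H10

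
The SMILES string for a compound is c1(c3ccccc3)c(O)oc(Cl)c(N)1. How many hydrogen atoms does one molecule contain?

8

Atom tally by fragment:
  furan ring core → C:4 H:4 O:1
  (− 4 ring H displaced by substituents)
  + C6H5 → C:6 H:5
  + OH → O:1 H:1
  + Cl → Cl:1
  + NH2 → N:1 H:2
Element totals:
  C: 10
  H: 8
  Cl: 1
  N: 1
  O: 2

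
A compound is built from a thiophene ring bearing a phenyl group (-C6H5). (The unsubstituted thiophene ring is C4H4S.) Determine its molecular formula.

C10H8S

Atom tally by fragment:
  thiophene ring core → C:4 H:4 S:1
  (− 1 ring H displaced by substituents)
  + C6H5 → C:6 H:5
Element totals:
  C: 10
  H: 8
  S: 1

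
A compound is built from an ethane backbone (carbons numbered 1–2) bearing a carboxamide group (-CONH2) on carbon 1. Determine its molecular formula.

Atom tally by fragment:
  H2NOCCH2 → C:2 H:4 O:1 N:1
  CH3 → C:1 H:3
Element totals:
  C: 3
  H: 7
  N: 1
  O: 1

C3H7NO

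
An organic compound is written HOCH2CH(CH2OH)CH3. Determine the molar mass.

Atom tally by fragment:
  HOCH2 → C:1 H:3 O:1
  CH(CH2OH) → C:2 H:4 O:1
  CH3 → C:1 H:3
Element totals:
  C: 4
  H: 10
  O: 2
Molecular formula: C4H10O2.
  M = 4(12.011) + 10(1.008) + 2(15.999)
    = 48.044 + 10.080 + 31.998 = 90.122

90.12 g/mol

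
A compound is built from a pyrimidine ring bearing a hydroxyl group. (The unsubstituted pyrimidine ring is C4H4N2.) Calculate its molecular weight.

96.09 g/mol

Atom tally by fragment:
  pyrimidine ring core → C:4 H:4 N:2
  (− 1 ring H displaced by substituents)
  + OH → O:1 H:1
Element totals:
  C: 4
  H: 4
  N: 2
  O: 1
Molecular formula: C4H4N2O.
  M = 4(12.011) + 4(1.008) + 2(14.007) + 15.999
    = 48.044 + 4.032 + 28.014 + 15.999 = 96.089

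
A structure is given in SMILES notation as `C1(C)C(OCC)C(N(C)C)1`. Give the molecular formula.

Atom tally by fragment:
  cyclopropane ring core → C:3 H:6
  (− 3 ring H displaced by substituents)
  + CH3 → C:1 H:3
  + OC2H5 → C:2 H:5 O:1
  + N(CH3)2 → N:1 C:2 H:6
Element totals:
  C: 8
  H: 17
  N: 1
  O: 1

C8H17NO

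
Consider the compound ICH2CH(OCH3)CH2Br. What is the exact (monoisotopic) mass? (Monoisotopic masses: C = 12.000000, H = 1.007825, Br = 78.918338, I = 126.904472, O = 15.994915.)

277.8803

Atom tally by fragment:
  ICH2 → C:1 H:2 I:1
  CH(OCH3) → C:2 H:4 O:1
  CH2Br → C:1 H:2 Br:1
Element totals:
  C: 4
  H: 8
  Br: 1
  I: 1
  O: 1
Molecular formula: C4H8BrIO.
  M = 4(12.0) + 8(1.007825) + 78.918338 + 126.904472 + 15.994915
    = 48.000000 + 8.062600 + 78.918338 + 126.904472 + 15.994915 = 277.880325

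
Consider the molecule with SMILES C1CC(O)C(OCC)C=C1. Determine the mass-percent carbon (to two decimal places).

67.57%

Atom tally by fragment:
  cyclohexene ring core → C:6 H:10
  (− 2 ring H displaced by substituents)
  + OH → O:1 H:1
  + OC2H5 → C:2 H:5 O:1
Element totals:
  C: 8
  H: 14
  O: 2
Molecular formula: C8H14O2.
Molar mass = 142.198 g/mol.
Mass from C: 8 × 12.011 = 96.088 g/mol.
%C = 96.088 / 142.198 × 100 = 67.57%.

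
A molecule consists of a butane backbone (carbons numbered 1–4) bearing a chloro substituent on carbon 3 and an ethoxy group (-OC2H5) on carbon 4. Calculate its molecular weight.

136.62 g/mol

Atom tally by fragment:
  CH3 → C:1 H:3
  CH2 → C:1 H:2
  CH(Cl) → C:1 H:1 Cl:1
  CH2OC2H5 → C:3 H:7 O:1
Element totals:
  C: 6
  H: 13
  Cl: 1
  O: 1
Molecular formula: C6H13ClO.
  M = 6(12.011) + 13(1.008) + 35.45 + 15.999
    = 72.066 + 13.104 + 35.450 + 15.999 = 136.619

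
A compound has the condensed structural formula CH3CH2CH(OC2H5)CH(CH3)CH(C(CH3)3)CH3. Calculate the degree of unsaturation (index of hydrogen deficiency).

0

Atom tally by fragment:
  CH3 → C:1 H:3
  CH2 → C:1 H:2
  CH(OC2H5) → C:3 H:6 O:1
  CH(CH3) → C:2 H:4
  CH(C(CH3)3) → C:5 H:10
  CH3 → C:1 H:3
Element totals:
  C: 13
  H: 28
  O: 1
Molecular formula: C13H28O.
DoU = (2C + 2 + N − H − X) / 2 = (2·13 + 2 + 0 − 28 − 0) / 2 = 0.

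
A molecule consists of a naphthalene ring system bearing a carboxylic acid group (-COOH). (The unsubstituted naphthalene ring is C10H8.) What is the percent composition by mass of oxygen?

18.58%

Atom tally by fragment:
  naphthalene ring system core → C:10 H:8
  (− 1 ring H displaced by substituents)
  + COOH → C:1 H:1 O:2
Element totals:
  C: 11
  H: 8
  O: 2
Molecular formula: C11H8O2.
Molar mass = 172.183 g/mol.
Mass from O: 2 × 15.999 = 31.998 g/mol.
%O = 31.998 / 172.183 × 100 = 18.58%.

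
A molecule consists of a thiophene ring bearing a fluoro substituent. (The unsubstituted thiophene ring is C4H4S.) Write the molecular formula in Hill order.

C4H3FS

Atom tally by fragment:
  thiophene ring core → C:4 H:4 S:1
  (− 1 ring H displaced by substituents)
  + F → F:1
Element totals:
  C: 4
  H: 3
  F: 1
  S: 1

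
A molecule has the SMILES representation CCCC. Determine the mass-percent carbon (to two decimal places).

82.66%

Atom tally by fragment:
  CH3 → C:1 H:3
  CH2 → C:1 H:2
  CH2 → C:1 H:2
  CH3 → C:1 H:3
Element totals:
  C: 4
  H: 10
Molecular formula: C4H10.
Molar mass = 58.124 g/mol.
Mass from C: 4 × 12.011 = 48.044 g/mol.
%C = 48.044 / 58.124 × 100 = 82.66%.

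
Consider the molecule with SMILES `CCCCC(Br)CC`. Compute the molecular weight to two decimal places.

179.10 g/mol

Atom tally by fragment:
  CH3 → C:1 H:3
  CH2 → C:1 H:2
  CH2 → C:1 H:2
  CH2 → C:1 H:2
  CH(Br) → C:1 H:1 Br:1
  CH2 → C:1 H:2
  CH3 → C:1 H:3
Element totals:
  C: 7
  H: 15
  Br: 1
Molecular formula: C7H15Br.
  M = 7(12.011) + 15(1.008) + 79.904
    = 84.077 + 15.120 + 79.904 = 179.101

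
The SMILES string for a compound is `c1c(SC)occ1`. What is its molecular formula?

C5H6OS

Atom tally by fragment:
  furan ring core → C:4 H:4 O:1
  (− 1 ring H displaced by substituents)
  + SCH3 → C:1 H:3 S:1
Element totals:
  C: 5
  H: 6
  O: 1
  S: 1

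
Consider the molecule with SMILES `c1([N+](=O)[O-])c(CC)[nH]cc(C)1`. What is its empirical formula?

Atom tally by fragment:
  pyrrole ring core → C:4 H:5 N:1
  (− 3 ring H displaced by substituents)
  + NO2 → N:1 O:2
  + C2H5 → C:2 H:5
  + CH3 → C:1 H:3
Element totals:
  C: 7
  H: 10
  N: 2
  O: 2
Molecular formula: C7H10N2O2.
gcd of subscripts (7, 10, 2, 2) = 1, so the empirical formula equals the molecular formula.

C7H10N2O2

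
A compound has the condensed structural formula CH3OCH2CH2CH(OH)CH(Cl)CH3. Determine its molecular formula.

Element totals:
  C: 6
  H: 13
  Cl: 1
  O: 2

C6H13ClO2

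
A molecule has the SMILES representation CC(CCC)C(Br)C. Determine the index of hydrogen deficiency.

Atom tally by fragment:
  CH3 → C:1 H:3
  CH(CH2CH2CH3) → C:4 H:8
  CH(Br) → C:1 H:1 Br:1
  CH3 → C:1 H:3
Element totals:
  C: 7
  H: 15
  Br: 1
Molecular formula: C7H15Br.
DoU = (2C + 2 + N − H − X) / 2 = (2·7 + 2 + 0 − 15 − 1) / 2 = 0.

0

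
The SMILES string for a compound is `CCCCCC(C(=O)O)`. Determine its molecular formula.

Atom tally by fragment:
  CH3 → C:1 H:3
  CH2 → C:1 H:2
  CH2 → C:1 H:2
  CH2 → C:1 H:2
  CH2 → C:1 H:2
  CH2COOH → C:2 H:3 O:2
Element totals:
  C: 7
  H: 14
  O: 2

C7H14O2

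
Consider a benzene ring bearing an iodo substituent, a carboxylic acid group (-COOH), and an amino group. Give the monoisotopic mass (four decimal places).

Atom tally by fragment:
  benzene ring core → C:6 H:6
  (− 3 ring H displaced by substituents)
  + I → I:1
  + COOH → C:1 H:1 O:2
  + NH2 → N:1 H:2
Element totals:
  C: 7
  H: 6
  I: 1
  N: 1
  O: 2
Molecular formula: C7H6INO2.
  M = 7(12.0) + 6(1.007825) + 126.904472 + 14.003074 + 2(15.994915)
    = 84.000000 + 6.046950 + 126.904472 + 14.003074 + 31.989830 = 262.944326

262.9443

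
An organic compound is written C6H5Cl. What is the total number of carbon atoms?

6

Atom tally by fragment:
  benzene ring core → C:6 H:6
  (− 1 ring H displaced by substituents)
  + Cl → Cl:1
Element totals:
  C: 6
  H: 5
  Cl: 1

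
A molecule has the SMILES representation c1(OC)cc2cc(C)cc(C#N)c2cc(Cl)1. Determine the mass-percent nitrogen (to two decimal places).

6.05%

Atom tally by fragment:
  naphthalene ring system core → C:10 H:8
  (− 4 ring H displaced by substituents)
  + OCH3 → C:1 H:3 O:1
  + CH3 → C:1 H:3
  + CN → C:1 N:1
  + Cl → Cl:1
Element totals:
  C: 13
  H: 10
  Cl: 1
  N: 1
  O: 1
Molecular formula: C13H10ClNO.
Molar mass = 231.679 g/mol.
Mass from N: 1 × 14.007 = 14.007 g/mol.
%N = 14.007 / 231.679 × 100 = 6.05%.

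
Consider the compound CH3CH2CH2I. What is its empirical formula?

C3H7I

Atom tally by fragment:
  CH3 → C:1 H:3
  CH2 → C:1 H:2
  CH2I → C:1 H:2 I:1
Element totals:
  C: 3
  H: 7
  I: 1
Molecular formula: C3H7I.
gcd of subscripts (3, 7, 1) = 1, so the empirical formula equals the molecular formula.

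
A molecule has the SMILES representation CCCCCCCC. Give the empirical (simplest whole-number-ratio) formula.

Atom tally by fragment:
  CH3 → C:1 H:3
  CH2 → C:1 H:2
  CH2 → C:1 H:2
  CH2 → C:1 H:2
  CH2 → C:1 H:2
  CH2 → C:1 H:2
  CH2 → C:1 H:2
  CH3 → C:1 H:3
Element totals:
  C: 8
  H: 18
Molecular formula: C8H18.
gcd of subscripts = 2; dividing each by 2:
  C: 8/2 = 4
  H: 18/2 = 9

C4H9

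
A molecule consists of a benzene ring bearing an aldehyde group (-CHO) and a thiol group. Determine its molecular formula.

Atom tally by fragment:
  benzene ring core → C:6 H:6
  (− 2 ring H displaced by substituents)
  + CHO → C:1 H:1 O:1
  + SH → S:1 H:1
Element totals:
  C: 7
  H: 6
  O: 1
  S: 1

C7H6OS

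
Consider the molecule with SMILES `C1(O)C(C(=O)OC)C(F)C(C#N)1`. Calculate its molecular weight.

173.14 g/mol

Atom tally by fragment:
  cyclobutane ring core → C:4 H:8
  (− 4 ring H displaced by substituents)
  + OH → O:1 H:1
  + COOCH3 → C:2 H:3 O:2
  + F → F:1
  + CN → C:1 N:1
Element totals:
  C: 7
  H: 8
  F: 1
  N: 1
  O: 3
Molecular formula: C7H8FNO3.
  M = 7(12.011) + 8(1.008) + 18.998 + 14.007 + 3(15.999)
    = 84.077 + 8.064 + 18.998 + 14.007 + 47.997 = 173.143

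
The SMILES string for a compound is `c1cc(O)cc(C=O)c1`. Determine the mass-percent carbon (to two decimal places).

Atom tally by fragment:
  benzene ring core → C:6 H:6
  (− 2 ring H displaced by substituents)
  + OH → O:1 H:1
  + CHO → C:1 H:1 O:1
Element totals:
  C: 7
  H: 6
  O: 2
Molecular formula: C7H6O2.
Molar mass = 122.123 g/mol.
Mass from C: 7 × 12.011 = 84.077 g/mol.
%C = 84.077 / 122.123 × 100 = 68.85%.

68.85%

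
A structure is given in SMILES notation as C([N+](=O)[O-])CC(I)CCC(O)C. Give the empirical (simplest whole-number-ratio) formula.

C7H14INO3

Atom tally by fragment:
  O2NCH2 → C:1 H:2 N:1 O:2
  CH2 → C:1 H:2
  CH(I) → C:1 H:1 I:1
  CH2 → C:1 H:2
  CH2 → C:1 H:2
  CH(OH) → C:1 H:2 O:1
  CH3 → C:1 H:3
Element totals:
  C: 7
  H: 14
  I: 1
  N: 1
  O: 3
Molecular formula: C7H14INO3.
gcd of subscripts (7, 14, 1, 1, 3) = 1, so the empirical formula equals the molecular formula.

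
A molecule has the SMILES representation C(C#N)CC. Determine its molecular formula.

C4H7N

Atom tally by fragment:
  NCCH2 → C:2 H:2 N:1
  CH2 → C:1 H:2
  CH3 → C:1 H:3
Element totals:
  C: 4
  H: 7
  N: 1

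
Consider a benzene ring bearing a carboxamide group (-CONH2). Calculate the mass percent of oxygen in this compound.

Atom tally by fragment:
  benzene ring core → C:6 H:6
  (− 1 ring H displaced by substituents)
  + CONH2 → C:1 H:2 O:1 N:1
Element totals:
  C: 7
  H: 7
  N: 1
  O: 1
Molecular formula: C7H7NO.
Molar mass = 121.139 g/mol.
Mass from O: 1 × 15.999 = 15.999 g/mol.
%O = 15.999 / 121.139 × 100 = 13.21%.

13.21%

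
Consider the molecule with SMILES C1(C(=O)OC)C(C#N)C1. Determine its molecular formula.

Atom tally by fragment:
  cyclopropane ring core → C:3 H:6
  (− 2 ring H displaced by substituents)
  + COOCH3 → C:2 H:3 O:2
  + CN → C:1 N:1
Element totals:
  C: 6
  H: 7
  N: 1
  O: 2

C6H7NO2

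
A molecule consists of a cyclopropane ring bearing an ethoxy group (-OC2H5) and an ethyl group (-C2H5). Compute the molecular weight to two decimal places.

Atom tally by fragment:
  cyclopropane ring core → C:3 H:6
  (− 2 ring H displaced by substituents)
  + OC2H5 → C:2 H:5 O:1
  + C2H5 → C:2 H:5
Element totals:
  C: 7
  H: 14
  O: 1
Molecular formula: C7H14O.
  M = 7(12.011) + 14(1.008) + 15.999
    = 84.077 + 14.112 + 15.999 = 114.188

114.19 g/mol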